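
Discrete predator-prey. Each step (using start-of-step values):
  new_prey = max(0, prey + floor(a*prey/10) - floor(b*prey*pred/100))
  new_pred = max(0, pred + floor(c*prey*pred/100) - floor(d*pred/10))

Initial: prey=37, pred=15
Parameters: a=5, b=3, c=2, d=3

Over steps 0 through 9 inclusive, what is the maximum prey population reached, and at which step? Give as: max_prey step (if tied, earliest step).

Answer: 39 1

Derivation:
Step 1: prey: 37+18-16=39; pred: 15+11-4=22
Step 2: prey: 39+19-25=33; pred: 22+17-6=33
Step 3: prey: 33+16-32=17; pred: 33+21-9=45
Step 4: prey: 17+8-22=3; pred: 45+15-13=47
Step 5: prey: 3+1-4=0; pred: 47+2-14=35
Step 6: prey: 0+0-0=0; pred: 35+0-10=25
Step 7: prey: 0+0-0=0; pred: 25+0-7=18
Step 8: prey: 0+0-0=0; pred: 18+0-5=13
Step 9: prey: 0+0-0=0; pred: 13+0-3=10
Max prey = 39 at step 1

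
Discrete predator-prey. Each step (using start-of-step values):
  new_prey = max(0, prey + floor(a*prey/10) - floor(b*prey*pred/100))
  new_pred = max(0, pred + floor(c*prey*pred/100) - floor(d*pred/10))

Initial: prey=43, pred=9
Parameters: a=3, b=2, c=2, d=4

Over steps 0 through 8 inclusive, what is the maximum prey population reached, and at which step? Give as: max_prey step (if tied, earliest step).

Answer: 50 2

Derivation:
Step 1: prey: 43+12-7=48; pred: 9+7-3=13
Step 2: prey: 48+14-12=50; pred: 13+12-5=20
Step 3: prey: 50+15-20=45; pred: 20+20-8=32
Step 4: prey: 45+13-28=30; pred: 32+28-12=48
Step 5: prey: 30+9-28=11; pred: 48+28-19=57
Step 6: prey: 11+3-12=2; pred: 57+12-22=47
Step 7: prey: 2+0-1=1; pred: 47+1-18=30
Step 8: prey: 1+0-0=1; pred: 30+0-12=18
Max prey = 50 at step 2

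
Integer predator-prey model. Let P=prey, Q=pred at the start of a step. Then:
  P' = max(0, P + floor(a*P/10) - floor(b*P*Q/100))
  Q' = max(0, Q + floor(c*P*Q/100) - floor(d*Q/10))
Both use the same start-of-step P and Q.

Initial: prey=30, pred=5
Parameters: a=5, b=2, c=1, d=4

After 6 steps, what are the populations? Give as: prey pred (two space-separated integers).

Answer: 205 29

Derivation:
Step 1: prey: 30+15-3=42; pred: 5+1-2=4
Step 2: prey: 42+21-3=60; pred: 4+1-1=4
Step 3: prey: 60+30-4=86; pred: 4+2-1=5
Step 4: prey: 86+43-8=121; pred: 5+4-2=7
Step 5: prey: 121+60-16=165; pred: 7+8-2=13
Step 6: prey: 165+82-42=205; pred: 13+21-5=29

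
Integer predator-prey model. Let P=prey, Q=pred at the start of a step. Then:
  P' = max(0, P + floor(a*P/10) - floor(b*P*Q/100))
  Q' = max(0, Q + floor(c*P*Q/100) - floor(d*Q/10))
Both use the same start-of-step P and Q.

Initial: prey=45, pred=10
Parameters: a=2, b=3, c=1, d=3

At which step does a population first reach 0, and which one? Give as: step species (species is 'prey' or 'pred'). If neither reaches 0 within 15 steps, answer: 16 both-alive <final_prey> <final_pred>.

Step 1: prey: 45+9-13=41; pred: 10+4-3=11
Step 2: prey: 41+8-13=36; pred: 11+4-3=12
Step 3: prey: 36+7-12=31; pred: 12+4-3=13
Step 4: prey: 31+6-12=25; pred: 13+4-3=14
Step 5: prey: 25+5-10=20; pred: 14+3-4=13
Step 6: prey: 20+4-7=17; pred: 13+2-3=12
Step 7: prey: 17+3-6=14; pred: 12+2-3=11
Step 8: prey: 14+2-4=12; pred: 11+1-3=9
Step 9: prey: 12+2-3=11; pred: 9+1-2=8
Step 10: prey: 11+2-2=11; pred: 8+0-2=6
Step 11: prey: 11+2-1=12; pred: 6+0-1=5
Step 12: prey: 12+2-1=13; pred: 5+0-1=4
Step 13: prey: 13+2-1=14; pred: 4+0-1=3
Step 14: prey: 14+2-1=15; pred: 3+0-0=3
Step 15: prey: 15+3-1=17; pred: 3+0-0=3
No extinction within 15 steps

Answer: 16 both-alive 17 3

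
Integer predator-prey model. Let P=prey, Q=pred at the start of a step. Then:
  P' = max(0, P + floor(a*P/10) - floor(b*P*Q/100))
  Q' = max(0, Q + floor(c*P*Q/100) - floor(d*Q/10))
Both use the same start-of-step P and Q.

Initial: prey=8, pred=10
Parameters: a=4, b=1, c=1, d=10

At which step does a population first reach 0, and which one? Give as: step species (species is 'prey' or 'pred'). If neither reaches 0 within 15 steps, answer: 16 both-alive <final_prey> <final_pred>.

Step 1: prey: 8+3-0=11; pred: 10+0-10=0
First extinction: pred at step 1

Answer: 1 pred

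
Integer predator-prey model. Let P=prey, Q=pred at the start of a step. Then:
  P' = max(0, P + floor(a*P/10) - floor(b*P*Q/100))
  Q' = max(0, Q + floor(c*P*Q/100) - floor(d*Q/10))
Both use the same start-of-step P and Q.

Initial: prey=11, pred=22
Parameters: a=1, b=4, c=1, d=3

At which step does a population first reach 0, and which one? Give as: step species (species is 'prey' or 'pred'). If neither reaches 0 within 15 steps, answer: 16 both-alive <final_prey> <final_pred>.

Step 1: prey: 11+1-9=3; pred: 22+2-6=18
Step 2: prey: 3+0-2=1; pred: 18+0-5=13
Step 3: prey: 1+0-0=1; pred: 13+0-3=10
Step 4: prey: 1+0-0=1; pred: 10+0-3=7
Step 5: prey: 1+0-0=1; pred: 7+0-2=5
Step 6: prey: 1+0-0=1; pred: 5+0-1=4
Step 7: prey: 1+0-0=1; pred: 4+0-1=3
Step 8: prey: 1+0-0=1; pred: 3+0-0=3
Steps 9-15: state stable at prey=1, pred=3 (no change)
No extinction within 15 steps

Answer: 16 both-alive 1 3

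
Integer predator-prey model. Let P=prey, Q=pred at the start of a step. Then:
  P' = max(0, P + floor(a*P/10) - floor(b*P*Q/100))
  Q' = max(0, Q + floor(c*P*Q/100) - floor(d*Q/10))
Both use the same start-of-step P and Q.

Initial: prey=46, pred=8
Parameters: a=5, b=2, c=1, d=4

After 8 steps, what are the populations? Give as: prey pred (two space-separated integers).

Step 1: prey: 46+23-7=62; pred: 8+3-3=8
Step 2: prey: 62+31-9=84; pred: 8+4-3=9
Step 3: prey: 84+42-15=111; pred: 9+7-3=13
Step 4: prey: 111+55-28=138; pred: 13+14-5=22
Step 5: prey: 138+69-60=147; pred: 22+30-8=44
Step 6: prey: 147+73-129=91; pred: 44+64-17=91
Step 7: prey: 91+45-165=0; pred: 91+82-36=137
Step 8: prey: 0+0-0=0; pred: 137+0-54=83

Answer: 0 83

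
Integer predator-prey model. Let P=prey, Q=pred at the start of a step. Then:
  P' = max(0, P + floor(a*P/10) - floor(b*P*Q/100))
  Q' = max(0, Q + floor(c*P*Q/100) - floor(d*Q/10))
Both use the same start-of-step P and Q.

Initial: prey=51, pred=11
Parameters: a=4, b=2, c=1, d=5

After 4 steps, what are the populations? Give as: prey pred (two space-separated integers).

Answer: 92 18

Derivation:
Step 1: prey: 51+20-11=60; pred: 11+5-5=11
Step 2: prey: 60+24-13=71; pred: 11+6-5=12
Step 3: prey: 71+28-17=82; pred: 12+8-6=14
Step 4: prey: 82+32-22=92; pred: 14+11-7=18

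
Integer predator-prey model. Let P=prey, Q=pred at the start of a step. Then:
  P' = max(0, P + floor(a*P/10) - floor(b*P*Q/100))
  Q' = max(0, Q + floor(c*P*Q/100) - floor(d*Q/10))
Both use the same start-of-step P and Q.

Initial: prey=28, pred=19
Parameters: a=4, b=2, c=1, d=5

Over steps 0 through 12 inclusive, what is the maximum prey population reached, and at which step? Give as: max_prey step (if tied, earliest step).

Answer: 137 10

Derivation:
Step 1: prey: 28+11-10=29; pred: 19+5-9=15
Step 2: prey: 29+11-8=32; pred: 15+4-7=12
Step 3: prey: 32+12-7=37; pred: 12+3-6=9
Step 4: prey: 37+14-6=45; pred: 9+3-4=8
Step 5: prey: 45+18-7=56; pred: 8+3-4=7
Step 6: prey: 56+22-7=71; pred: 7+3-3=7
Step 7: prey: 71+28-9=90; pred: 7+4-3=8
Step 8: prey: 90+36-14=112; pred: 8+7-4=11
Step 9: prey: 112+44-24=132; pred: 11+12-5=18
Step 10: prey: 132+52-47=137; pred: 18+23-9=32
Step 11: prey: 137+54-87=104; pred: 32+43-16=59
Step 12: prey: 104+41-122=23; pred: 59+61-29=91
Max prey = 137 at step 10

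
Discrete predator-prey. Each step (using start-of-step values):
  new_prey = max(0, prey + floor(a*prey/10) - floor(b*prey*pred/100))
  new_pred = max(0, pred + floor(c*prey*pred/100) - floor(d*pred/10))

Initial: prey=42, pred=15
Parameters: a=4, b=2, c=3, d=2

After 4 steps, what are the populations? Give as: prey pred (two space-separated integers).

Step 1: prey: 42+16-12=46; pred: 15+18-3=30
Step 2: prey: 46+18-27=37; pred: 30+41-6=65
Step 3: prey: 37+14-48=3; pred: 65+72-13=124
Step 4: prey: 3+1-7=0; pred: 124+11-24=111

Answer: 0 111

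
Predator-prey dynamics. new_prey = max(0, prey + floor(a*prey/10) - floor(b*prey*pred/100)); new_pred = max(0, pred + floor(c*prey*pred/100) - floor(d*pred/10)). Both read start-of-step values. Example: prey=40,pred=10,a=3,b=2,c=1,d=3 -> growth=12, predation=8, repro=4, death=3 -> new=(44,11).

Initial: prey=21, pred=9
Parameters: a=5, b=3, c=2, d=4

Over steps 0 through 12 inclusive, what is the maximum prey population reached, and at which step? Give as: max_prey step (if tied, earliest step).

Step 1: prey: 21+10-5=26; pred: 9+3-3=9
Step 2: prey: 26+13-7=32; pred: 9+4-3=10
Step 3: prey: 32+16-9=39; pred: 10+6-4=12
Step 4: prey: 39+19-14=44; pred: 12+9-4=17
Step 5: prey: 44+22-22=44; pred: 17+14-6=25
Step 6: prey: 44+22-33=33; pred: 25+22-10=37
Step 7: prey: 33+16-36=13; pred: 37+24-14=47
Step 8: prey: 13+6-18=1; pred: 47+12-18=41
Step 9: prey: 1+0-1=0; pred: 41+0-16=25
Step 10: prey: 0+0-0=0; pred: 25+0-10=15
Step 11: prey: 0+0-0=0; pred: 15+0-6=9
Step 12: prey: 0+0-0=0; pred: 9+0-3=6
Max prey = 44 at step 4

Answer: 44 4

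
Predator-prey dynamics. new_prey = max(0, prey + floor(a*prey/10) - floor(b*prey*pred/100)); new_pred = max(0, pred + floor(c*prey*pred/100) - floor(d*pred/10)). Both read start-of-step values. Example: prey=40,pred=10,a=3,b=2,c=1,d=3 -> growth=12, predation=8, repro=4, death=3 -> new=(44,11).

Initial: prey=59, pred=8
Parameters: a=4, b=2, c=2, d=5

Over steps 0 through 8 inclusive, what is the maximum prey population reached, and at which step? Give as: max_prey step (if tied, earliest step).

Answer: 84 2

Derivation:
Step 1: prey: 59+23-9=73; pred: 8+9-4=13
Step 2: prey: 73+29-18=84; pred: 13+18-6=25
Step 3: prey: 84+33-42=75; pred: 25+42-12=55
Step 4: prey: 75+30-82=23; pred: 55+82-27=110
Step 5: prey: 23+9-50=0; pred: 110+50-55=105
Step 6: prey: 0+0-0=0; pred: 105+0-52=53
Step 7: prey: 0+0-0=0; pred: 53+0-26=27
Step 8: prey: 0+0-0=0; pred: 27+0-13=14
Max prey = 84 at step 2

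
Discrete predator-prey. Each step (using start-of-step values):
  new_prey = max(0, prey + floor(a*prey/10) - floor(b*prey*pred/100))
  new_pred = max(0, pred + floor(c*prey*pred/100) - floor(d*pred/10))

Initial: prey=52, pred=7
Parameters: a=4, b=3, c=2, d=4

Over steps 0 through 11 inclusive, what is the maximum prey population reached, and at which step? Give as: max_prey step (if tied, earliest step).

Step 1: prey: 52+20-10=62; pred: 7+7-2=12
Step 2: prey: 62+24-22=64; pred: 12+14-4=22
Step 3: prey: 64+25-42=47; pred: 22+28-8=42
Step 4: prey: 47+18-59=6; pred: 42+39-16=65
Step 5: prey: 6+2-11=0; pred: 65+7-26=46
Step 6: prey: 0+0-0=0; pred: 46+0-18=28
Step 7: prey: 0+0-0=0; pred: 28+0-11=17
Step 8: prey: 0+0-0=0; pred: 17+0-6=11
Step 9: prey: 0+0-0=0; pred: 11+0-4=7
Step 10: prey: 0+0-0=0; pred: 7+0-2=5
Step 11: prey: 0+0-0=0; pred: 5+0-2=3
Max prey = 64 at step 2

Answer: 64 2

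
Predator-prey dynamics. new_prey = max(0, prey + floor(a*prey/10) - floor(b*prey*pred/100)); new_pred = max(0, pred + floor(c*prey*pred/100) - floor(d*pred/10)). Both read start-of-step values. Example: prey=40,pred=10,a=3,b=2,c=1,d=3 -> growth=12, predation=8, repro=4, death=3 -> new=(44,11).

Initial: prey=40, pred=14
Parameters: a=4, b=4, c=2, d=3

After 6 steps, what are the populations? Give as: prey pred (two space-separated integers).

Answer: 0 13

Derivation:
Step 1: prey: 40+16-22=34; pred: 14+11-4=21
Step 2: prey: 34+13-28=19; pred: 21+14-6=29
Step 3: prey: 19+7-22=4; pred: 29+11-8=32
Step 4: prey: 4+1-5=0; pred: 32+2-9=25
Step 5: prey: 0+0-0=0; pred: 25+0-7=18
Step 6: prey: 0+0-0=0; pred: 18+0-5=13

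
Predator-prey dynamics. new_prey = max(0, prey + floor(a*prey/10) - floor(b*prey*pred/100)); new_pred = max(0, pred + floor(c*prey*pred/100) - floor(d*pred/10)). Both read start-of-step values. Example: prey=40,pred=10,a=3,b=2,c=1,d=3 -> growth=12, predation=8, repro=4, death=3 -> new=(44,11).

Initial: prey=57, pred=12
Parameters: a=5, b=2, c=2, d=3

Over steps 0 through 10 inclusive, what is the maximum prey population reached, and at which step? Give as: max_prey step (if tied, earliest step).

Answer: 77 2

Derivation:
Step 1: prey: 57+28-13=72; pred: 12+13-3=22
Step 2: prey: 72+36-31=77; pred: 22+31-6=47
Step 3: prey: 77+38-72=43; pred: 47+72-14=105
Step 4: prey: 43+21-90=0; pred: 105+90-31=164
Step 5: prey: 0+0-0=0; pred: 164+0-49=115
Step 6: prey: 0+0-0=0; pred: 115+0-34=81
Step 7: prey: 0+0-0=0; pred: 81+0-24=57
Step 8: prey: 0+0-0=0; pred: 57+0-17=40
Step 9: prey: 0+0-0=0; pred: 40+0-12=28
Step 10: prey: 0+0-0=0; pred: 28+0-8=20
Max prey = 77 at step 2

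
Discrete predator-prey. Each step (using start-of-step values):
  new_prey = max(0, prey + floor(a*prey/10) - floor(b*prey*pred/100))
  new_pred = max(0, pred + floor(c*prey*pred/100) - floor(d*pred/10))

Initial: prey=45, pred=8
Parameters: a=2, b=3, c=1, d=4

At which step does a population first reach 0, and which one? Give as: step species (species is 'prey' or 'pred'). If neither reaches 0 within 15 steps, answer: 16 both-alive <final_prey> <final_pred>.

Step 1: prey: 45+9-10=44; pred: 8+3-3=8
Step 2: prey: 44+8-10=42; pred: 8+3-3=8
Step 3: prey: 42+8-10=40; pred: 8+3-3=8
Step 4: prey: 40+8-9=39; pred: 8+3-3=8
Step 5: prey: 39+7-9=37; pred: 8+3-3=8
Step 6: prey: 37+7-8=36; pred: 8+2-3=7
Step 7: prey: 36+7-7=36; pred: 7+2-2=7
Steps 8-15: state stable at prey=36, pred=7 (no change)
No extinction within 15 steps

Answer: 16 both-alive 36 7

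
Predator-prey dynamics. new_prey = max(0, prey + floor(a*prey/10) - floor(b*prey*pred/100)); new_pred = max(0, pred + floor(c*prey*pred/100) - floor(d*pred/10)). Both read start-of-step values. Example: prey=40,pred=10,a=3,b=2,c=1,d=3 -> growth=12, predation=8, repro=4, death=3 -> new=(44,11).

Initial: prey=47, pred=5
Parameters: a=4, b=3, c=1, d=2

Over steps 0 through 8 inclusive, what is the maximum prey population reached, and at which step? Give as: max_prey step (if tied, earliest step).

Answer: 85 4

Derivation:
Step 1: prey: 47+18-7=58; pred: 5+2-1=6
Step 2: prey: 58+23-10=71; pred: 6+3-1=8
Step 3: prey: 71+28-17=82; pred: 8+5-1=12
Step 4: prey: 82+32-29=85; pred: 12+9-2=19
Step 5: prey: 85+34-48=71; pred: 19+16-3=32
Step 6: prey: 71+28-68=31; pred: 32+22-6=48
Step 7: prey: 31+12-44=0; pred: 48+14-9=53
Step 8: prey: 0+0-0=0; pred: 53+0-10=43
Max prey = 85 at step 4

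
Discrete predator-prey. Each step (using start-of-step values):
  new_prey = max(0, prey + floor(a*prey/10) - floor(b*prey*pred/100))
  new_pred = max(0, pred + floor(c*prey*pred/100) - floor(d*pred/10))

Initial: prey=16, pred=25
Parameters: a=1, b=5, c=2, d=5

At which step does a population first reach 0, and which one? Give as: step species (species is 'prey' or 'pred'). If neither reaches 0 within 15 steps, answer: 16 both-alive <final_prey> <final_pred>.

Answer: 1 prey

Derivation:
Step 1: prey: 16+1-20=0; pred: 25+8-12=21
First extinction: prey at step 1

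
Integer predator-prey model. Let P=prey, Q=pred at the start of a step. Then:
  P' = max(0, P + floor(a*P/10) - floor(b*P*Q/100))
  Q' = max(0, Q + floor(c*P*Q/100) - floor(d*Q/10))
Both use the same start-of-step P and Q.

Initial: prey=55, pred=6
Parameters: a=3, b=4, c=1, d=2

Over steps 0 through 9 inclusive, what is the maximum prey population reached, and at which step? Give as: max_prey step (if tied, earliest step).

Step 1: prey: 55+16-13=58; pred: 6+3-1=8
Step 2: prey: 58+17-18=57; pred: 8+4-1=11
Step 3: prey: 57+17-25=49; pred: 11+6-2=15
Step 4: prey: 49+14-29=34; pred: 15+7-3=19
Step 5: prey: 34+10-25=19; pred: 19+6-3=22
Step 6: prey: 19+5-16=8; pred: 22+4-4=22
Step 7: prey: 8+2-7=3; pred: 22+1-4=19
Step 8: prey: 3+0-2=1; pred: 19+0-3=16
Step 9: prey: 1+0-0=1; pred: 16+0-3=13
Max prey = 58 at step 1

Answer: 58 1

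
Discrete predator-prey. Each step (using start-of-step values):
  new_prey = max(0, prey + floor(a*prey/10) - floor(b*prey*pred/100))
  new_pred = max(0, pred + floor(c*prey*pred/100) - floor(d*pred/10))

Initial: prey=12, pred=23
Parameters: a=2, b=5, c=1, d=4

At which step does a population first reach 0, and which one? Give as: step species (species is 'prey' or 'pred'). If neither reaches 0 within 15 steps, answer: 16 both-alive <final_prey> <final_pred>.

Answer: 16 both-alive 1 2

Derivation:
Step 1: prey: 12+2-13=1; pred: 23+2-9=16
Step 2: prey: 1+0-0=1; pred: 16+0-6=10
Step 3: prey: 1+0-0=1; pred: 10+0-4=6
Step 4: prey: 1+0-0=1; pred: 6+0-2=4
Step 5: prey: 1+0-0=1; pred: 4+0-1=3
Step 6: prey: 1+0-0=1; pred: 3+0-1=2
Step 7: prey: 1+0-0=1; pred: 2+0-0=2
Steps 8-15: state stable at prey=1, pred=2 (no change)
No extinction within 15 steps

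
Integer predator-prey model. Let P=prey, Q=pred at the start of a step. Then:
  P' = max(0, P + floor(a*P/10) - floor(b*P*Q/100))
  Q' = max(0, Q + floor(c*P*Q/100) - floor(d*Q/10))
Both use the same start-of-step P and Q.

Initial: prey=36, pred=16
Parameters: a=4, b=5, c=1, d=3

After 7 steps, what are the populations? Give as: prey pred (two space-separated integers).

Answer: 7 4

Derivation:
Step 1: prey: 36+14-28=22; pred: 16+5-4=17
Step 2: prey: 22+8-18=12; pred: 17+3-5=15
Step 3: prey: 12+4-9=7; pred: 15+1-4=12
Step 4: prey: 7+2-4=5; pred: 12+0-3=9
Step 5: prey: 5+2-2=5; pred: 9+0-2=7
Step 6: prey: 5+2-1=6; pred: 7+0-2=5
Step 7: prey: 6+2-1=7; pred: 5+0-1=4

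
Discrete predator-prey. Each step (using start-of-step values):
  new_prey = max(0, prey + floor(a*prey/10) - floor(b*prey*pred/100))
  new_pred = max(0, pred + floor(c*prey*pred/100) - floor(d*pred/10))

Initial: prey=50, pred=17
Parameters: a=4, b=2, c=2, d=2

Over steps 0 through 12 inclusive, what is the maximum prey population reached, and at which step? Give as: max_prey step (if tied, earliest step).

Answer: 53 1

Derivation:
Step 1: prey: 50+20-17=53; pred: 17+17-3=31
Step 2: prey: 53+21-32=42; pred: 31+32-6=57
Step 3: prey: 42+16-47=11; pred: 57+47-11=93
Step 4: prey: 11+4-20=0; pred: 93+20-18=95
Step 5: prey: 0+0-0=0; pred: 95+0-19=76
Step 6: prey: 0+0-0=0; pred: 76+0-15=61
Step 7: prey: 0+0-0=0; pred: 61+0-12=49
Step 8: prey: 0+0-0=0; pred: 49+0-9=40
Step 9: prey: 0+0-0=0; pred: 40+0-8=32
Step 10: prey: 0+0-0=0; pred: 32+0-6=26
Step 11: prey: 0+0-0=0; pred: 26+0-5=21
Step 12: prey: 0+0-0=0; pred: 21+0-4=17
Max prey = 53 at step 1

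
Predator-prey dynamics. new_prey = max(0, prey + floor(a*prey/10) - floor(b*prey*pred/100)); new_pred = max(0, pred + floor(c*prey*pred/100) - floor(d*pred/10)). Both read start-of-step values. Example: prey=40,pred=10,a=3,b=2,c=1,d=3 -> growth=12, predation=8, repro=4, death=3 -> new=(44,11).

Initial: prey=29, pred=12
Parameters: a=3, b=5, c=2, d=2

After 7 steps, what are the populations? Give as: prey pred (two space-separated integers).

Answer: 1 10

Derivation:
Step 1: prey: 29+8-17=20; pred: 12+6-2=16
Step 2: prey: 20+6-16=10; pred: 16+6-3=19
Step 3: prey: 10+3-9=4; pred: 19+3-3=19
Step 4: prey: 4+1-3=2; pred: 19+1-3=17
Step 5: prey: 2+0-1=1; pred: 17+0-3=14
Step 6: prey: 1+0-0=1; pred: 14+0-2=12
Step 7: prey: 1+0-0=1; pred: 12+0-2=10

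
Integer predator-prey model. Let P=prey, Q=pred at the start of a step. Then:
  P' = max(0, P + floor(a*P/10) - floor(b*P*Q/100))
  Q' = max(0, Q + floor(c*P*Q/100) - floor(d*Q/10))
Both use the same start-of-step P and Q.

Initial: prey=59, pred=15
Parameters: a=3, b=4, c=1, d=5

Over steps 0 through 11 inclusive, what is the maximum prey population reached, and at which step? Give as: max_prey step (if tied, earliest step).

Step 1: prey: 59+17-35=41; pred: 15+8-7=16
Step 2: prey: 41+12-26=27; pred: 16+6-8=14
Step 3: prey: 27+8-15=20; pred: 14+3-7=10
Step 4: prey: 20+6-8=18; pred: 10+2-5=7
Step 5: prey: 18+5-5=18; pred: 7+1-3=5
Step 6: prey: 18+5-3=20; pred: 5+0-2=3
Step 7: prey: 20+6-2=24; pred: 3+0-1=2
Step 8: prey: 24+7-1=30; pred: 2+0-1=1
Step 9: prey: 30+9-1=38; pred: 1+0-0=1
Step 10: prey: 38+11-1=48; pred: 1+0-0=1
Step 11: prey: 48+14-1=61; pred: 1+0-0=1
Max prey = 61 at step 11

Answer: 61 11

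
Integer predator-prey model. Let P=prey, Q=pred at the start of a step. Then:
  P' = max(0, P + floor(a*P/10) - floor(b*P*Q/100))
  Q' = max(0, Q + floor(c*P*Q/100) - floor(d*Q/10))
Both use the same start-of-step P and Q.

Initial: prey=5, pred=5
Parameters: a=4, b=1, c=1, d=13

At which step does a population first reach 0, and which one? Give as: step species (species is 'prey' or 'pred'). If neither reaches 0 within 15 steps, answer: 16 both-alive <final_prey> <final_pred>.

Answer: 1 pred

Derivation:
Step 1: prey: 5+2-0=7; pred: 5+0-6=0
First extinction: pred at step 1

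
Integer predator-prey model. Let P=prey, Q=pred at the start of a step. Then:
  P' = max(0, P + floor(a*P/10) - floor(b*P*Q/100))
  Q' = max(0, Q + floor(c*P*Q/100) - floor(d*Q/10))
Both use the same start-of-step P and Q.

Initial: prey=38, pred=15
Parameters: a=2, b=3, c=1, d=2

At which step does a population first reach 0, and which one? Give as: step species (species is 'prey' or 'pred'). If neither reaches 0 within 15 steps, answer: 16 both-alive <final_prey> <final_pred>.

Answer: 16 both-alive 3 4

Derivation:
Step 1: prey: 38+7-17=28; pred: 15+5-3=17
Step 2: prey: 28+5-14=19; pred: 17+4-3=18
Step 3: prey: 19+3-10=12; pred: 18+3-3=18
Step 4: prey: 12+2-6=8; pred: 18+2-3=17
Step 5: prey: 8+1-4=5; pred: 17+1-3=15
Step 6: prey: 5+1-2=4; pred: 15+0-3=12
Step 7: prey: 4+0-1=3; pred: 12+0-2=10
Step 8: prey: 3+0-0=3; pred: 10+0-2=8
Step 9: prey: 3+0-0=3; pred: 8+0-1=7
Step 10: prey: 3+0-0=3; pred: 7+0-1=6
Step 11: prey: 3+0-0=3; pred: 6+0-1=5
Step 12: prey: 3+0-0=3; pred: 5+0-1=4
Step 13: prey: 3+0-0=3; pred: 4+0-0=4
Steps 14-15: state stable at prey=3, pred=4 (no change)
No extinction within 15 steps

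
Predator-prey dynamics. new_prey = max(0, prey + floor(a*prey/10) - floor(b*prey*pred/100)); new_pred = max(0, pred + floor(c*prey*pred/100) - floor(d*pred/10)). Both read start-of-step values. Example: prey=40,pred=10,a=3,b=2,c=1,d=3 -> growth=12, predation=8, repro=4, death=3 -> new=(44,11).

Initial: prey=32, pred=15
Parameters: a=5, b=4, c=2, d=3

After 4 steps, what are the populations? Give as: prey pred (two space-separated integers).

Answer: 4 25

Derivation:
Step 1: prey: 32+16-19=29; pred: 15+9-4=20
Step 2: prey: 29+14-23=20; pred: 20+11-6=25
Step 3: prey: 20+10-20=10; pred: 25+10-7=28
Step 4: prey: 10+5-11=4; pred: 28+5-8=25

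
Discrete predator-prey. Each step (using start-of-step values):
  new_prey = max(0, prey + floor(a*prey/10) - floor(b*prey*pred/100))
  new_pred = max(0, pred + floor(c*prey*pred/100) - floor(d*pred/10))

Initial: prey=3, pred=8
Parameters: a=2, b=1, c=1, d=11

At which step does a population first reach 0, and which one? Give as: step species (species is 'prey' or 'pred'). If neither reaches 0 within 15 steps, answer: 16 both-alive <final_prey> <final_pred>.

Answer: 1 pred

Derivation:
Step 1: prey: 3+0-0=3; pred: 8+0-8=0
First extinction: pred at step 1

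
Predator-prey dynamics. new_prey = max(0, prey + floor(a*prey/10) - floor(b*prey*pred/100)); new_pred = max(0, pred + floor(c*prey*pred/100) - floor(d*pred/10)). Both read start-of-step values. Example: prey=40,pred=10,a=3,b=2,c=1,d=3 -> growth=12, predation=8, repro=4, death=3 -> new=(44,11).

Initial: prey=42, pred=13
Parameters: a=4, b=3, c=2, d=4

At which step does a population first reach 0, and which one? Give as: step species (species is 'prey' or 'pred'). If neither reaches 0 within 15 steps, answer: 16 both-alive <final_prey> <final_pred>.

Step 1: prey: 42+16-16=42; pred: 13+10-5=18
Step 2: prey: 42+16-22=36; pred: 18+15-7=26
Step 3: prey: 36+14-28=22; pred: 26+18-10=34
Step 4: prey: 22+8-22=8; pred: 34+14-13=35
Step 5: prey: 8+3-8=3; pred: 35+5-14=26
Step 6: prey: 3+1-2=2; pred: 26+1-10=17
Step 7: prey: 2+0-1=1; pred: 17+0-6=11
Step 8: prey: 1+0-0=1; pred: 11+0-4=7
Step 9: prey: 1+0-0=1; pred: 7+0-2=5
Step 10: prey: 1+0-0=1; pred: 5+0-2=3
Step 11: prey: 1+0-0=1; pred: 3+0-1=2
Step 12: prey: 1+0-0=1; pred: 2+0-0=2
Steps 13-15: state stable at prey=1, pred=2 (no change)
No extinction within 15 steps

Answer: 16 both-alive 1 2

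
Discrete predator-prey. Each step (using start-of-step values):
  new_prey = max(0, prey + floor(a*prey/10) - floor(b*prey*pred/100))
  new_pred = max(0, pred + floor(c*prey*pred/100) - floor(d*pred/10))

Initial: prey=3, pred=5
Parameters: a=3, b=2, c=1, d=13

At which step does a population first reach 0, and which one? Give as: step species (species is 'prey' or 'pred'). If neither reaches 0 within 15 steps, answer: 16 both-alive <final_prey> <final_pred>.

Answer: 1 pred

Derivation:
Step 1: prey: 3+0-0=3; pred: 5+0-6=0
First extinction: pred at step 1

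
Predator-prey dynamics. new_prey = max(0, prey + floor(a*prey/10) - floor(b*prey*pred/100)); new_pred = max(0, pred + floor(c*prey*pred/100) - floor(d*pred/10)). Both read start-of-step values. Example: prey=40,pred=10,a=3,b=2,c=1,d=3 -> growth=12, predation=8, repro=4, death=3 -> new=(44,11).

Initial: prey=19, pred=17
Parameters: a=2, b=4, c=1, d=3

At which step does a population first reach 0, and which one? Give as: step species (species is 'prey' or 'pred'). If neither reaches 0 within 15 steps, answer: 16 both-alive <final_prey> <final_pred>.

Step 1: prey: 19+3-12=10; pred: 17+3-5=15
Step 2: prey: 10+2-6=6; pred: 15+1-4=12
Step 3: prey: 6+1-2=5; pred: 12+0-3=9
Step 4: prey: 5+1-1=5; pred: 9+0-2=7
Step 5: prey: 5+1-1=5; pred: 7+0-2=5
Step 6: prey: 5+1-1=5; pred: 5+0-1=4
Step 7: prey: 5+1-0=6; pred: 4+0-1=3
Step 8: prey: 6+1-0=7; pred: 3+0-0=3
Step 9: prey: 7+1-0=8; pred: 3+0-0=3
Step 10: prey: 8+1-0=9; pred: 3+0-0=3
Step 11: prey: 9+1-1=9; pred: 3+0-0=3
Steps 12-15: state stable at prey=9, pred=3 (no change)
No extinction within 15 steps

Answer: 16 both-alive 9 3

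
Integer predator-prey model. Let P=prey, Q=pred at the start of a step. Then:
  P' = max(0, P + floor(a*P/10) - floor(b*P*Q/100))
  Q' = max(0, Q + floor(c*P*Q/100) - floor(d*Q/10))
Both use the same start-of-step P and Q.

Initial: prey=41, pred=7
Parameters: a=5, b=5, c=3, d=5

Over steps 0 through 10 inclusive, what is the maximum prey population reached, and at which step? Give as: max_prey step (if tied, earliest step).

Answer: 47 1

Derivation:
Step 1: prey: 41+20-14=47; pred: 7+8-3=12
Step 2: prey: 47+23-28=42; pred: 12+16-6=22
Step 3: prey: 42+21-46=17; pred: 22+27-11=38
Step 4: prey: 17+8-32=0; pred: 38+19-19=38
Step 5: prey: 0+0-0=0; pred: 38+0-19=19
Step 6: prey: 0+0-0=0; pred: 19+0-9=10
Step 7: prey: 0+0-0=0; pred: 10+0-5=5
Step 8: prey: 0+0-0=0; pred: 5+0-2=3
Step 9: prey: 0+0-0=0; pred: 3+0-1=2
Step 10: prey: 0+0-0=0; pred: 2+0-1=1
Max prey = 47 at step 1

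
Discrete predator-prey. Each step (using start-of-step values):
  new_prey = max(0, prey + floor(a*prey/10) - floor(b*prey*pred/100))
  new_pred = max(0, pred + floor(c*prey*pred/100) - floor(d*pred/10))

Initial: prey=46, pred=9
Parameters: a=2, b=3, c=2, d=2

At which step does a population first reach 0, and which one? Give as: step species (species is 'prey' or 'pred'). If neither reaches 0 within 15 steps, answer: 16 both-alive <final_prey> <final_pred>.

Step 1: prey: 46+9-12=43; pred: 9+8-1=16
Step 2: prey: 43+8-20=31; pred: 16+13-3=26
Step 3: prey: 31+6-24=13; pred: 26+16-5=37
Step 4: prey: 13+2-14=1; pred: 37+9-7=39
Step 5: prey: 1+0-1=0; pred: 39+0-7=32
First extinction: prey at step 5

Answer: 5 prey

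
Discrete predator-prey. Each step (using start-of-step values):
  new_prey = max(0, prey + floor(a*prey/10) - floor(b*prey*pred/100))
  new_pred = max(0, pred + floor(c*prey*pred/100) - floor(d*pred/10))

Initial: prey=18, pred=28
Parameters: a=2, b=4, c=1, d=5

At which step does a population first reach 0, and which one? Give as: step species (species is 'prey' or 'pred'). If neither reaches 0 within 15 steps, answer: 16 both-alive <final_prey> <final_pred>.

Answer: 16 both-alive 1 1

Derivation:
Step 1: prey: 18+3-20=1; pred: 28+5-14=19
Step 2: prey: 1+0-0=1; pred: 19+0-9=10
Step 3: prey: 1+0-0=1; pred: 10+0-5=5
Step 4: prey: 1+0-0=1; pred: 5+0-2=3
Step 5: prey: 1+0-0=1; pred: 3+0-1=2
Step 6: prey: 1+0-0=1; pred: 2+0-1=1
Step 7: prey: 1+0-0=1; pred: 1+0-0=1
Steps 8-15: state stable at prey=1, pred=1 (no change)
No extinction within 15 steps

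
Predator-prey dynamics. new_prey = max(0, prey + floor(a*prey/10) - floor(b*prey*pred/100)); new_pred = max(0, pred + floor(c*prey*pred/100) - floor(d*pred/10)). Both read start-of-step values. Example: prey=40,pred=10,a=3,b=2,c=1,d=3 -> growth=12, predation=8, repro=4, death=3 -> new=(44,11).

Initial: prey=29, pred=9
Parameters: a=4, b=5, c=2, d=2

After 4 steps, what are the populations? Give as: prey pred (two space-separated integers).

Answer: 3 22

Derivation:
Step 1: prey: 29+11-13=27; pred: 9+5-1=13
Step 2: prey: 27+10-17=20; pred: 13+7-2=18
Step 3: prey: 20+8-18=10; pred: 18+7-3=22
Step 4: prey: 10+4-11=3; pred: 22+4-4=22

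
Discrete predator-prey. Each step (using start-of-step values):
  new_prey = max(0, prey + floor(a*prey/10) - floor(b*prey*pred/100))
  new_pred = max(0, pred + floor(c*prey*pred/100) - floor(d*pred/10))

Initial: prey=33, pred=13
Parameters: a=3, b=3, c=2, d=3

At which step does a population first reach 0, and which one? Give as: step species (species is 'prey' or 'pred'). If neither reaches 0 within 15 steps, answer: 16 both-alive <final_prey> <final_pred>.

Step 1: prey: 33+9-12=30; pred: 13+8-3=18
Step 2: prey: 30+9-16=23; pred: 18+10-5=23
Step 3: prey: 23+6-15=14; pred: 23+10-6=27
Step 4: prey: 14+4-11=7; pred: 27+7-8=26
Step 5: prey: 7+2-5=4; pred: 26+3-7=22
Step 6: prey: 4+1-2=3; pred: 22+1-6=17
Step 7: prey: 3+0-1=2; pred: 17+1-5=13
Step 8: prey: 2+0-0=2; pred: 13+0-3=10
Step 9: prey: 2+0-0=2; pred: 10+0-3=7
Step 10: prey: 2+0-0=2; pred: 7+0-2=5
Step 11: prey: 2+0-0=2; pred: 5+0-1=4
Step 12: prey: 2+0-0=2; pred: 4+0-1=3
Step 13: prey: 2+0-0=2; pred: 3+0-0=3
Steps 14-15: state stable at prey=2, pred=3 (no change)
No extinction within 15 steps

Answer: 16 both-alive 2 3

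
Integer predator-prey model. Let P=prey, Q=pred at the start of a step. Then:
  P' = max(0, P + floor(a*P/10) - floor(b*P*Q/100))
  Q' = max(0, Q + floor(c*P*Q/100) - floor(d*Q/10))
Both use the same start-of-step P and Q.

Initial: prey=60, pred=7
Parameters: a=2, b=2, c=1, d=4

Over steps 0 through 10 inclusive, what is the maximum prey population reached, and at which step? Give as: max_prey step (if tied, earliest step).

Answer: 65 2

Derivation:
Step 1: prey: 60+12-8=64; pred: 7+4-2=9
Step 2: prey: 64+12-11=65; pred: 9+5-3=11
Step 3: prey: 65+13-14=64; pred: 11+7-4=14
Step 4: prey: 64+12-17=59; pred: 14+8-5=17
Step 5: prey: 59+11-20=50; pred: 17+10-6=21
Step 6: prey: 50+10-21=39; pred: 21+10-8=23
Step 7: prey: 39+7-17=29; pred: 23+8-9=22
Step 8: prey: 29+5-12=22; pred: 22+6-8=20
Step 9: prey: 22+4-8=18; pred: 20+4-8=16
Step 10: prey: 18+3-5=16; pred: 16+2-6=12
Max prey = 65 at step 2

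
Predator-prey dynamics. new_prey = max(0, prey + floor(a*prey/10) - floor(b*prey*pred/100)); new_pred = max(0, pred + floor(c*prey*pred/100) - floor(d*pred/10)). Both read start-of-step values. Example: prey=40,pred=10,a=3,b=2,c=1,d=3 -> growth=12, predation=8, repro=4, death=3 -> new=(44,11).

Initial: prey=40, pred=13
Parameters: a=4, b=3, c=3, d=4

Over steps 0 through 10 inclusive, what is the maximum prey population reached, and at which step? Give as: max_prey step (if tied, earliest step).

Step 1: prey: 40+16-15=41; pred: 13+15-5=23
Step 2: prey: 41+16-28=29; pred: 23+28-9=42
Step 3: prey: 29+11-36=4; pred: 42+36-16=62
Step 4: prey: 4+1-7=0; pred: 62+7-24=45
Step 5: prey: 0+0-0=0; pred: 45+0-18=27
Step 6: prey: 0+0-0=0; pred: 27+0-10=17
Step 7: prey: 0+0-0=0; pred: 17+0-6=11
Step 8: prey: 0+0-0=0; pred: 11+0-4=7
Step 9: prey: 0+0-0=0; pred: 7+0-2=5
Step 10: prey: 0+0-0=0; pred: 5+0-2=3
Max prey = 41 at step 1

Answer: 41 1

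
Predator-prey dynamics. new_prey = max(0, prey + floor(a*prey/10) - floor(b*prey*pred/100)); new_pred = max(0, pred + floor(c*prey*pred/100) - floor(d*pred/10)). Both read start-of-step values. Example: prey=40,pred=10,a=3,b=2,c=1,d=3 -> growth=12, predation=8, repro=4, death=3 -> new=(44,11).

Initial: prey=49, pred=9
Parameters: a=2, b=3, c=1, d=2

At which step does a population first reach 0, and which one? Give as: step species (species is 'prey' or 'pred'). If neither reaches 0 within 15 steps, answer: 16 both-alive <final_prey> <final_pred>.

Step 1: prey: 49+9-13=45; pred: 9+4-1=12
Step 2: prey: 45+9-16=38; pred: 12+5-2=15
Step 3: prey: 38+7-17=28; pred: 15+5-3=17
Step 4: prey: 28+5-14=19; pred: 17+4-3=18
Step 5: prey: 19+3-10=12; pred: 18+3-3=18
Step 6: prey: 12+2-6=8; pred: 18+2-3=17
Step 7: prey: 8+1-4=5; pred: 17+1-3=15
Step 8: prey: 5+1-2=4; pred: 15+0-3=12
Step 9: prey: 4+0-1=3; pred: 12+0-2=10
Step 10: prey: 3+0-0=3; pred: 10+0-2=8
Step 11: prey: 3+0-0=3; pred: 8+0-1=7
Step 12: prey: 3+0-0=3; pred: 7+0-1=6
Step 13: prey: 3+0-0=3; pred: 6+0-1=5
Step 14: prey: 3+0-0=3; pred: 5+0-1=4
Step 15: prey: 3+0-0=3; pred: 4+0-0=4
No extinction within 15 steps

Answer: 16 both-alive 3 4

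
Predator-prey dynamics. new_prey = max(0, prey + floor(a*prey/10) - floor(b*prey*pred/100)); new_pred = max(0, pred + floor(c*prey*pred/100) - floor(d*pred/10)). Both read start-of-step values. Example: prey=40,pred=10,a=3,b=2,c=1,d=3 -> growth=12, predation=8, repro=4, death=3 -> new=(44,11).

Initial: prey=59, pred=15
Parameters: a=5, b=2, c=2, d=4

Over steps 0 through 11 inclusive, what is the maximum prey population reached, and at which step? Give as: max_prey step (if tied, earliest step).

Step 1: prey: 59+29-17=71; pred: 15+17-6=26
Step 2: prey: 71+35-36=70; pred: 26+36-10=52
Step 3: prey: 70+35-72=33; pred: 52+72-20=104
Step 4: prey: 33+16-68=0; pred: 104+68-41=131
Step 5: prey: 0+0-0=0; pred: 131+0-52=79
Step 6: prey: 0+0-0=0; pred: 79+0-31=48
Step 7: prey: 0+0-0=0; pred: 48+0-19=29
Step 8: prey: 0+0-0=0; pred: 29+0-11=18
Step 9: prey: 0+0-0=0; pred: 18+0-7=11
Step 10: prey: 0+0-0=0; pred: 11+0-4=7
Step 11: prey: 0+0-0=0; pred: 7+0-2=5
Max prey = 71 at step 1

Answer: 71 1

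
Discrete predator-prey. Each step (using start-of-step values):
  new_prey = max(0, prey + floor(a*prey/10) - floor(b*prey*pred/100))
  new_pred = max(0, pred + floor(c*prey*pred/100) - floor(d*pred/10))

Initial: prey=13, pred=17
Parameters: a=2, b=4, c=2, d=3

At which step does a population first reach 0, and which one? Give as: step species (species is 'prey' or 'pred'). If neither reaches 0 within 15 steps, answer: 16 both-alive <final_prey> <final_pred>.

Answer: 16 both-alive 2 3

Derivation:
Step 1: prey: 13+2-8=7; pred: 17+4-5=16
Step 2: prey: 7+1-4=4; pred: 16+2-4=14
Step 3: prey: 4+0-2=2; pred: 14+1-4=11
Step 4: prey: 2+0-0=2; pred: 11+0-3=8
Step 5: prey: 2+0-0=2; pred: 8+0-2=6
Step 6: prey: 2+0-0=2; pred: 6+0-1=5
Step 7: prey: 2+0-0=2; pred: 5+0-1=4
Step 8: prey: 2+0-0=2; pred: 4+0-1=3
Step 9: prey: 2+0-0=2; pred: 3+0-0=3
Steps 10-15: state stable at prey=2, pred=3 (no change)
No extinction within 15 steps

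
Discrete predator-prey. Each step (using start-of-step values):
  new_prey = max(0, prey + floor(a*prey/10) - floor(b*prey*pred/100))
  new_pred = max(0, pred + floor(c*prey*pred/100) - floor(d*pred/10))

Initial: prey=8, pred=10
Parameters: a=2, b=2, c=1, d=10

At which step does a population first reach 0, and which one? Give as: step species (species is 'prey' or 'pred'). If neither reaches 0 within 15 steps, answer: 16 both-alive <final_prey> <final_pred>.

Answer: 1 pred

Derivation:
Step 1: prey: 8+1-1=8; pred: 10+0-10=0
First extinction: pred at step 1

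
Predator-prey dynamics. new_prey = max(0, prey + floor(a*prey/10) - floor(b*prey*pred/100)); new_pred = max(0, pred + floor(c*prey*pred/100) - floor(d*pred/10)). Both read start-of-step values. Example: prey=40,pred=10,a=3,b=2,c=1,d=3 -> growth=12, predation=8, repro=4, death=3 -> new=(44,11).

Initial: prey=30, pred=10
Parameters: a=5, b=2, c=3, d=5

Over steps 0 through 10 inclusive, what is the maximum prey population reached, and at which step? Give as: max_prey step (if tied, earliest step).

Step 1: prey: 30+15-6=39; pred: 10+9-5=14
Step 2: prey: 39+19-10=48; pred: 14+16-7=23
Step 3: prey: 48+24-22=50; pred: 23+33-11=45
Step 4: prey: 50+25-45=30; pred: 45+67-22=90
Step 5: prey: 30+15-54=0; pred: 90+81-45=126
Step 6: prey: 0+0-0=0; pred: 126+0-63=63
Step 7: prey: 0+0-0=0; pred: 63+0-31=32
Step 8: prey: 0+0-0=0; pred: 32+0-16=16
Step 9: prey: 0+0-0=0; pred: 16+0-8=8
Step 10: prey: 0+0-0=0; pred: 8+0-4=4
Max prey = 50 at step 3

Answer: 50 3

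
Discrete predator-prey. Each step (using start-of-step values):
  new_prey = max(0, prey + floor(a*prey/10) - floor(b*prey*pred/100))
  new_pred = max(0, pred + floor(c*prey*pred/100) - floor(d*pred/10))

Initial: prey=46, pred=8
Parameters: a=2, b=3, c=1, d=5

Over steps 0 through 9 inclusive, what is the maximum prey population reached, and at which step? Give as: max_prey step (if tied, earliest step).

Answer: 53 9

Derivation:
Step 1: prey: 46+9-11=44; pred: 8+3-4=7
Step 2: prey: 44+8-9=43; pred: 7+3-3=7
Step 3: prey: 43+8-9=42; pred: 7+3-3=7
Step 4: prey: 42+8-8=42; pred: 7+2-3=6
Step 5: prey: 42+8-7=43; pred: 6+2-3=5
Step 6: prey: 43+8-6=45; pred: 5+2-2=5
Step 7: prey: 45+9-6=48; pred: 5+2-2=5
Step 8: prey: 48+9-7=50; pred: 5+2-2=5
Step 9: prey: 50+10-7=53; pred: 5+2-2=5
Max prey = 53 at step 9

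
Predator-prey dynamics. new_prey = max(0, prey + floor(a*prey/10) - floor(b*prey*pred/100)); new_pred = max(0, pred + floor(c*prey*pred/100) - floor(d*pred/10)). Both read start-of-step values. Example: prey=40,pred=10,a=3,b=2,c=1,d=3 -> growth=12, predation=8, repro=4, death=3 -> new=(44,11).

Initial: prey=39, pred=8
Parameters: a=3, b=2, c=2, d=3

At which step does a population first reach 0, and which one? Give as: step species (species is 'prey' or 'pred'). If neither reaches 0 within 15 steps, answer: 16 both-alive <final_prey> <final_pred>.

Step 1: prey: 39+11-6=44; pred: 8+6-2=12
Step 2: prey: 44+13-10=47; pred: 12+10-3=19
Step 3: prey: 47+14-17=44; pred: 19+17-5=31
Step 4: prey: 44+13-27=30; pred: 31+27-9=49
Step 5: prey: 30+9-29=10; pred: 49+29-14=64
Step 6: prey: 10+3-12=1; pred: 64+12-19=57
Step 7: prey: 1+0-1=0; pred: 57+1-17=41
First extinction: prey at step 7

Answer: 7 prey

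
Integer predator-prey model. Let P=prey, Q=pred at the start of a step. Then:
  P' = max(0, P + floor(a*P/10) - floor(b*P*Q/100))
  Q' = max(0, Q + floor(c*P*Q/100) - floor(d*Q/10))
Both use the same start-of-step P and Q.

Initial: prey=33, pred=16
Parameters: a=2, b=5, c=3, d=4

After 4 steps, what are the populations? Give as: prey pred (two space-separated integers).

Answer: 0 9

Derivation:
Step 1: prey: 33+6-26=13; pred: 16+15-6=25
Step 2: prey: 13+2-16=0; pred: 25+9-10=24
Step 3: prey: 0+0-0=0; pred: 24+0-9=15
Step 4: prey: 0+0-0=0; pred: 15+0-6=9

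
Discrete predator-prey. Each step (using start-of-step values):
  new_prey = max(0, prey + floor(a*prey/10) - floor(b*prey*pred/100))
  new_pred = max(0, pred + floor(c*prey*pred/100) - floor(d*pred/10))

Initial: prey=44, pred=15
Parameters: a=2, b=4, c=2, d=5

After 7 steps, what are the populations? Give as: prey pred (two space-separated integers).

Step 1: prey: 44+8-26=26; pred: 15+13-7=21
Step 2: prey: 26+5-21=10; pred: 21+10-10=21
Step 3: prey: 10+2-8=4; pred: 21+4-10=15
Step 4: prey: 4+0-2=2; pred: 15+1-7=9
Step 5: prey: 2+0-0=2; pred: 9+0-4=5
Step 6: prey: 2+0-0=2; pred: 5+0-2=3
Step 7: prey: 2+0-0=2; pred: 3+0-1=2

Answer: 2 2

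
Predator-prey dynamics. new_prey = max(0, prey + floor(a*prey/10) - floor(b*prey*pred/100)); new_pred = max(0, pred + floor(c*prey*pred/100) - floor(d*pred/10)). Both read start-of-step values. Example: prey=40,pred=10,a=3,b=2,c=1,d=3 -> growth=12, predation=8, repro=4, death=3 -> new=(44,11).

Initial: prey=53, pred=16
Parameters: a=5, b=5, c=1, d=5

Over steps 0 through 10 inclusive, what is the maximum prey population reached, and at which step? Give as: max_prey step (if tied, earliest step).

Step 1: prey: 53+26-42=37; pred: 16+8-8=16
Step 2: prey: 37+18-29=26; pred: 16+5-8=13
Step 3: prey: 26+13-16=23; pred: 13+3-6=10
Step 4: prey: 23+11-11=23; pred: 10+2-5=7
Step 5: prey: 23+11-8=26; pred: 7+1-3=5
Step 6: prey: 26+13-6=33; pred: 5+1-2=4
Step 7: prey: 33+16-6=43; pred: 4+1-2=3
Step 8: prey: 43+21-6=58; pred: 3+1-1=3
Step 9: prey: 58+29-8=79; pred: 3+1-1=3
Step 10: prey: 79+39-11=107; pred: 3+2-1=4
Max prey = 107 at step 10

Answer: 107 10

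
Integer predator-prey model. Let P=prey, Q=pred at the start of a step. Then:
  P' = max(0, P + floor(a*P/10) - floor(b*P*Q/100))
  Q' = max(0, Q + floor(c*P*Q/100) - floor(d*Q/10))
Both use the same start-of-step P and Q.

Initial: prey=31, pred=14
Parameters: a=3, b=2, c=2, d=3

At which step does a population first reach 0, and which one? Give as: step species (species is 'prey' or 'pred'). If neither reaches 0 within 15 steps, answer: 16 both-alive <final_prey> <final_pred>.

Answer: 16 both-alive 2 3

Derivation:
Step 1: prey: 31+9-8=32; pred: 14+8-4=18
Step 2: prey: 32+9-11=30; pred: 18+11-5=24
Step 3: prey: 30+9-14=25; pred: 24+14-7=31
Step 4: prey: 25+7-15=17; pred: 31+15-9=37
Step 5: prey: 17+5-12=10; pred: 37+12-11=38
Step 6: prey: 10+3-7=6; pred: 38+7-11=34
Step 7: prey: 6+1-4=3; pred: 34+4-10=28
Step 8: prey: 3+0-1=2; pred: 28+1-8=21
Step 9: prey: 2+0-0=2; pred: 21+0-6=15
Step 10: prey: 2+0-0=2; pred: 15+0-4=11
Step 11: prey: 2+0-0=2; pred: 11+0-3=8
Step 12: prey: 2+0-0=2; pred: 8+0-2=6
Step 13: prey: 2+0-0=2; pred: 6+0-1=5
Step 14: prey: 2+0-0=2; pred: 5+0-1=4
Step 15: prey: 2+0-0=2; pred: 4+0-1=3
No extinction within 15 steps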